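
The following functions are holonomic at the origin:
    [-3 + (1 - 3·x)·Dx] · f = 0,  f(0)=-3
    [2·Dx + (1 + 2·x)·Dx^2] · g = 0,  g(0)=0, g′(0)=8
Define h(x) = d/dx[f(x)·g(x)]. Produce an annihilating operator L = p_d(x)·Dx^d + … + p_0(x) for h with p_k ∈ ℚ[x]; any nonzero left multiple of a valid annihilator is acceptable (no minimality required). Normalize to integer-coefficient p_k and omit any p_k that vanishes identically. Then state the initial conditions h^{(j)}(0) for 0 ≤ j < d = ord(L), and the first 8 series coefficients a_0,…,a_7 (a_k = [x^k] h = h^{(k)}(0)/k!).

f: a_k = -3, -9, -27, -81, -243, -729, -2187, -6561, …
g: a_k = 0, 8, -8, 32/3, -16, 128/5, -128/3, 512/7, …
L₀ := L_f ⊗_s L_g (sym. prod.), ord ≤ 2.
h₀' ⇒ L via d/dx closure of L₀.
L = 24 + (5 + 30·x)·Dx + (-1 + x + 6·x^2)·Dx^2  (order 2).
h: a_k = -24, -96, -528, -1920, -7584, -132672/5, -472032/5, -11221248/35, …
ICs: h(0) = -24, h′(0) = -96.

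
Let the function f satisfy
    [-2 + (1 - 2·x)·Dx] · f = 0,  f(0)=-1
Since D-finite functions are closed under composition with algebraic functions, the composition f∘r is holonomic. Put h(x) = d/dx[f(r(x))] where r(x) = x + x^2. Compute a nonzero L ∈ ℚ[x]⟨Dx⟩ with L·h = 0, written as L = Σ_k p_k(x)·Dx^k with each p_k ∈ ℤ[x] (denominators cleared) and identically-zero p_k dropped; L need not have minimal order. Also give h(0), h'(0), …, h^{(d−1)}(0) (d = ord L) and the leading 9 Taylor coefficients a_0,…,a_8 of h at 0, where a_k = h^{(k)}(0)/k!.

f: a_k = -1, -2, -4, -8, -16, -32, -64, -128, -256, …
Change of var in L_f (x↦r) gives L₀.
h=h₀': d/dx-closure on L₀ ⇒ L.
L = (6 + 12·x + 12·x^2) + (-1 + 6·x^2 + 4·x^3)·Dx  (order 1).
h: a_k = -2, -12, -48, -176, -600, -1968, -6272, -19584, -60192, …
ICs: h(0) = -2.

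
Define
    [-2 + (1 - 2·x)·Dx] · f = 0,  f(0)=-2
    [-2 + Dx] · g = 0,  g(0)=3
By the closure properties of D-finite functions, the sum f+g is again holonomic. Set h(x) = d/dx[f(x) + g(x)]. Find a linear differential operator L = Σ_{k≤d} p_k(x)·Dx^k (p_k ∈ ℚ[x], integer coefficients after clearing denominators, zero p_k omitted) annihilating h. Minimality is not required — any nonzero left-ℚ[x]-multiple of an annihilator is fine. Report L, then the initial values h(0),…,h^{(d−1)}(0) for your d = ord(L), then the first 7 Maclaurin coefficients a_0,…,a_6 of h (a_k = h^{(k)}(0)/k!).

L = (16 + 16·x) + (-10 - 8·x + 8·x^2)·Dx + (1 - 4·x^2)·Dx^2  (order 2).
h: a_k = 2, -4, -36, -120, -316, -3832/5, -26872/15, …
ICs: h(0) = 2, h′(0) = -4.

f: a_k = -2, -4, -8, -16, -32, -64, -128, …
g: a_k = 3, 6, 6, 4, 2, 4/5, 4/15, …
h₀=f+g: left-lcm gives L₀, ord ≤ 2.
h=h₀': d/dx-closure on L₀ ⇒ L.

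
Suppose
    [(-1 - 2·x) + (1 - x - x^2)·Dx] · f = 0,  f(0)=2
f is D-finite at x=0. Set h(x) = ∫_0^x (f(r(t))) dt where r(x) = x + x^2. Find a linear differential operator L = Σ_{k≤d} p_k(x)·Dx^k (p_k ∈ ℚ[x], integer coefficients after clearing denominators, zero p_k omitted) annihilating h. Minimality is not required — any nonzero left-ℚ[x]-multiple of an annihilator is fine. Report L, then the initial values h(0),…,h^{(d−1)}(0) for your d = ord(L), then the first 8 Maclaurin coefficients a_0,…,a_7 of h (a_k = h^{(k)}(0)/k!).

L = (1 + 4·x + 6·x^2 + 4·x^3)·Dx + (-1 + x + 2·x^2 + 2·x^3 + x^4)·Dx^2  (order 2).
h: a_k = 0, 2, 1, 2, 7/2, 32/5, 37/3, 172/7, …
ICs: h(0) = 0, h′(0) = 2.

f: a_k = 2, 2, 4, 6, 10, 16, 26, 42, …
Change of var in L_f (x↦r) gives L₀.
h=∫₀ˣh₀: take L = L₀·Dx.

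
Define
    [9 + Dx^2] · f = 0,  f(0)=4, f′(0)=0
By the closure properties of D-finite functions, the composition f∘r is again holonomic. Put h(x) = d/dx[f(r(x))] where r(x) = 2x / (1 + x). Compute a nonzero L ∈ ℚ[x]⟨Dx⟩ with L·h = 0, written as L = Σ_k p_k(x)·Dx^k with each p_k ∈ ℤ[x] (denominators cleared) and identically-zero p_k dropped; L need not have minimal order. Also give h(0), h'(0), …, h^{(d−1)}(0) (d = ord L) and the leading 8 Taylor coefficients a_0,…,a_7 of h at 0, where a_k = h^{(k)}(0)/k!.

f: a_k = 4, 0, -18, 0, 27/2, 0, -81/20, 0, …
Substitute x→r, Dx→(1/r')Dx; clear ⇒ L₀.
h₀' ⇒ L via d/dx closure of L₀.
L = (42 + 12·x + 6·x^2) + (6 + 18·x + 18·x^2 + 6·x^3)·Dx + (1 + 4·x + 6·x^2 + 4·x^3 + x^4)·Dx^2  (order 2).
h: a_k = 0, -144, 432, 0, -2880, 46224/5, -81648/5, 99648/7, …
ICs: h(0) = 0, h′(0) = -144.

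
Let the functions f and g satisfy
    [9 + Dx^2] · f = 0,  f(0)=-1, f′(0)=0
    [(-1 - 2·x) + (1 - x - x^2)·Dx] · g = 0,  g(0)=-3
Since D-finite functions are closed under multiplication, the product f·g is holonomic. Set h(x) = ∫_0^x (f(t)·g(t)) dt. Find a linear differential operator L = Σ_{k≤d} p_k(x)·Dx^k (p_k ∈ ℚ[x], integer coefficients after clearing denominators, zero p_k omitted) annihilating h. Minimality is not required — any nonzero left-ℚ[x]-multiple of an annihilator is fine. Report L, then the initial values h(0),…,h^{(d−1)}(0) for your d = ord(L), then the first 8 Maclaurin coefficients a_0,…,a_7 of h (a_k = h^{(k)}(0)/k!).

f: a_k = -1, 0, 9/2, 0, -27/8, 0, 81/80, 0, …
g: a_k = -3, -3, -6, -9, -15, -24, -39, -63, …
f·g: L₀ = L_f ⊗_s L_g, ord ≤ 2·1.
h=∫₀ˣh₀: take L = L₀·Dx.
L = (-7 + 9·x + 9·x^2)·Dx + (2 + 4·x)·Dx^2 + (-1 + x + x^2)·Dx^3  (order 3).
h: a_k = 0, 3, 3/2, -5/2, -9/8, -3/8, -17/16, -129/80, …
ICs: h(0) = 0, h′(0) = 3, h′′(0) = 3.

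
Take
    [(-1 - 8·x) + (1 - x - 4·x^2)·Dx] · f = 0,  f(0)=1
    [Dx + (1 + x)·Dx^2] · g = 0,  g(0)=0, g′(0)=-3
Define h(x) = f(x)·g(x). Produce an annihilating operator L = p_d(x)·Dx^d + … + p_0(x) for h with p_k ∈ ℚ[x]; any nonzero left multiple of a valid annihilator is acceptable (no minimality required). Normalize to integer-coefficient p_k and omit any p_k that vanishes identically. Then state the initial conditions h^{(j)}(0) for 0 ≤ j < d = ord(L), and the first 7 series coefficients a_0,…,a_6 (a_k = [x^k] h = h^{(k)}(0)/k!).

L = (9 + 16·x) + (1 + 19·x + 20·x^2)·Dx + (-1 + 5·x^2 + 4·x^3)·Dx^2  (order 2).
h: a_k = 0, -3, -3/2, -29/2, -79/4, -1567/20, -3137/20, …
ICs: h(0) = 0, h′(0) = -3.

f: a_k = 1, 1, 5, 9, 29, 65, 181, …
g: a_k = 0, -3, 3/2, -1, 3/4, -3/5, 1/2, …
f·g: L₀ = L_f ⊗_s L_g, ord ≤ 1·2.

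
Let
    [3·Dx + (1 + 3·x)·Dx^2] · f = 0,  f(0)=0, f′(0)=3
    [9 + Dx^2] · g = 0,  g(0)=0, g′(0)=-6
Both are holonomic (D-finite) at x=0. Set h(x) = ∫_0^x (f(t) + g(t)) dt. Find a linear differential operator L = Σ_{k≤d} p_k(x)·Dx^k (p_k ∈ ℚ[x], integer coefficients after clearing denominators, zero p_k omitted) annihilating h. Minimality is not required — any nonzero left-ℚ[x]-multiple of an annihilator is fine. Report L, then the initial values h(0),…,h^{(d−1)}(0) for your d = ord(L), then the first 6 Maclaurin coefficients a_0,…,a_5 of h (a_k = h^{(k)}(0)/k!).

L = (63 + 54·x + 81·x^2)·Dx^2 + (9 + 45·x + 81·x^2 + 81·x^3)·Dx^3 + (7 + 6·x + 9·x^2)·Dx^4 + (1 + 5·x + 9·x^2 + 9·x^3)·Dx^5  (order 5).
h: a_k = 0, 0, -3/2, -3/2, 9/2, -81/20, …
ICs: h(0) = 0, h′(0) = 0, h′′(0) = -3, h′′′(0) = -9, h′′′′(0) = 108.

f: a_k = 0, 3, -9/2, 9, -81/4, 243/5, …
g: a_k = 0, -6, 0, 9, 0, -81/20, …
L₀ := lclm(L_f,L_g); ord L₀ ≤ 2+2.
h=∫₀ˣh₀: take L = L₀·Dx.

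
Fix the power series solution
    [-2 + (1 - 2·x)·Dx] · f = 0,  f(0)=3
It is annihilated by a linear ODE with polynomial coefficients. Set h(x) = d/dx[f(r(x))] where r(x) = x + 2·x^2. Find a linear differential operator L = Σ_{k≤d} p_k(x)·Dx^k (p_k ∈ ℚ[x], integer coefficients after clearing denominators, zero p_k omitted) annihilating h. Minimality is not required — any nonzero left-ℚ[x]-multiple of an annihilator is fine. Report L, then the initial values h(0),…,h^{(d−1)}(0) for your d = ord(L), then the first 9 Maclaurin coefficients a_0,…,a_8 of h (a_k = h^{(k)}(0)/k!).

f: a_k = 3, 6, 12, 24, 48, 96, 192, 384, 768, …
Substitute x→r, Dx→(1/r')Dx; clear ⇒ L₀.
Derive L from L₀ (diff closure).
L = (8 + 24·x + 48·x^2) + (-1 - 2·x + 12·x^2 + 16·x^3)·Dx  (order 1).
h: a_k = 6, 48, 216, 960, 3840, 14976, 56448, 208896, 760320, …
ICs: h(0) = 6.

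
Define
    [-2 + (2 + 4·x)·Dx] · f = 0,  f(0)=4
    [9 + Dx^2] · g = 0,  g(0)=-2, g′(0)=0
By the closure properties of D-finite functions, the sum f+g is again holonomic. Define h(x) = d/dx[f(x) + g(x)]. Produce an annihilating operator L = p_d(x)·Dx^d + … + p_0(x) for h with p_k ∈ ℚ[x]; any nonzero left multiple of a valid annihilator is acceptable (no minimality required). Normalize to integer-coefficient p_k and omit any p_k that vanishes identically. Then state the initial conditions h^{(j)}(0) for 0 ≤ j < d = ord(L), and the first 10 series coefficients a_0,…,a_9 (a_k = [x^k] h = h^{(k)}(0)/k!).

L = (-18 - 27·x - 27·x^2) + (-9 - 45·x - 81·x^2 - 54·x^3)·Dx + (-2 - 3·x - 3·x^2)·Dx^2 + (-1 - 5·x - 9·x^2 - 6·x^3)·Dx^3  (order 3).
h: a_k = 4, 14, 6, -37, 35/2, -387/20, 231/4, -30759/280, 6435/32, -850121/2240, …
ICs: h(0) = 4, h′(0) = 14, h′′(0) = 12.

f: a_k = 4, 4, -2, 2, -5/2, 7/2, -21/4, 33/4, -429/32, 715/32, …
g: a_k = -2, 0, 9, 0, -27/4, 0, 81/40, 0, -729/2240, 0, …
Sum ⇒ L₀ = lclm(L_f,L_g) in ℚ(x)⟨Dx⟩.
Derive L from L₀ (diff closure).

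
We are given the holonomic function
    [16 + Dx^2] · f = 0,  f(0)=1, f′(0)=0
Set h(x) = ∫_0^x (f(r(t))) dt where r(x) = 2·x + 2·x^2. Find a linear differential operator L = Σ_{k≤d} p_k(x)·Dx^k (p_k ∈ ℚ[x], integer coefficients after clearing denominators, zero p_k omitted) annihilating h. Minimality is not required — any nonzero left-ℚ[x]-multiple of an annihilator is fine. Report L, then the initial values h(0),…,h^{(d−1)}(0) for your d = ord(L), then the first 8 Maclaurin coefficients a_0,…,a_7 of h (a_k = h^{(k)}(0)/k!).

f: a_k = 1, 0, -8, 0, 32/3, 0, -256/45, 0, …
h₀=f(r): pull back L_f along r ⇒ L₀.
Integrate: L := L₀·Dx.
L = (64 + 384·x + 768·x^2 + 512·x^3)·Dx - 2·Dx^2 + (1 + 2·x)·Dx^3  (order 3).
h: a_k = 0, 1, 0, -32/3, -16, 416/15, 1024/9, 29696/315, …
ICs: h(0) = 0, h′(0) = 1, h′′(0) = 0.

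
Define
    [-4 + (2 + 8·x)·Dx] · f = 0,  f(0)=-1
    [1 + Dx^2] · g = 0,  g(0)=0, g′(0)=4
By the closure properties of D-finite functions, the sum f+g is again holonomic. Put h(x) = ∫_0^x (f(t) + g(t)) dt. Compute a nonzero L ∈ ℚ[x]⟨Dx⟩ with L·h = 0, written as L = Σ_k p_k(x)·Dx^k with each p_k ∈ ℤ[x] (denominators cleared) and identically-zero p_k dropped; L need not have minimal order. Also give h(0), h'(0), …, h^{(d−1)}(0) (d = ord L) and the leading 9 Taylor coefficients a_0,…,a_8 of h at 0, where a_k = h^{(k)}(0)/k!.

f: a_k = -1, -2, 2, -4, 10, -28, 84, -264, 858, …
g: a_k = 0, 4, 0, -2/3, 0, 1/30, 0, -1/1260, 0, …
Weyl lclm of L_f,L_g ⇒ L₀ (ord ≤ 3).
h=∫₀ˣh₀: take L = L₀·Dx.
L = (-26 - 16·x - 32·x^2)·Dx + (-3 - 4·x + 48·x^2 + 64·x^3)·Dx^2 + (-26 - 16·x - 32·x^2)·Dx^3 + (-3 - 4·x + 48·x^2 + 64·x^3)·Dx^4  (order 4).
h: a_k = 0, -1, 1, 2/3, -7/6, 2, -839/180, 12, -332641/10080, …
ICs: h(0) = 0, h′(0) = -1, h′′(0) = 2, h′′′(0) = 4.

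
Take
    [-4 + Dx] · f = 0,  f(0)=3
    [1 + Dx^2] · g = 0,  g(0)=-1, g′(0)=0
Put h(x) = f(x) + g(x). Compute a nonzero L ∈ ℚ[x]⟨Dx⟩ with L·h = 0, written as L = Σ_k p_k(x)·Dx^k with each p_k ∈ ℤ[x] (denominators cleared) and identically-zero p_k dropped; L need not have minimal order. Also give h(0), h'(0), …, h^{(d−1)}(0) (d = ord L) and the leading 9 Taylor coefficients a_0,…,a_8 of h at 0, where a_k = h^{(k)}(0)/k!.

f: a_k = 3, 12, 24, 32, 32, 128/5, 256/15, 1024/105, 512/105, …
g: a_k = -1, 0, 1/2, 0, -1/24, 0, 1/720, 0, -1/40320, …
Weyl lclm of L_f,L_g ⇒ L₀ (ord ≤ 3).
L = -4 + Dx - 4·Dx^2 + Dx^3  (order 3).
h: a_k = 2, 12, 49/2, 32, 767/24, 128/5, 12289/720, 1024/105, 196607/40320, …
ICs: h(0) = 2, h′(0) = 12, h′′(0) = 49.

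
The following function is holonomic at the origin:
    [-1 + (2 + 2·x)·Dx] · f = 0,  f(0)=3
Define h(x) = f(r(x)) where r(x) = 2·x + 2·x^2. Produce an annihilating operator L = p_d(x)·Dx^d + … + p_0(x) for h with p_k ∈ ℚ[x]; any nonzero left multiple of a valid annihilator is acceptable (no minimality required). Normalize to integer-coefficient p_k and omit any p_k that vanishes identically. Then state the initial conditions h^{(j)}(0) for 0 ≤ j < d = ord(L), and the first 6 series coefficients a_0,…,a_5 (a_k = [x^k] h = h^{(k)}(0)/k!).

f: a_k = 3, 3/2, -3/8, 3/16, -15/128, 21/256, …
Change of var in L_f (x↦r) gives L₀.
L = (-1 - 2·x) + (1 + 2·x + 2·x^2)·Dx  (order 1).
h: a_k = 3, 3, 3/2, -3/2, 9/8, -3/8, …
ICs: h(0) = 3.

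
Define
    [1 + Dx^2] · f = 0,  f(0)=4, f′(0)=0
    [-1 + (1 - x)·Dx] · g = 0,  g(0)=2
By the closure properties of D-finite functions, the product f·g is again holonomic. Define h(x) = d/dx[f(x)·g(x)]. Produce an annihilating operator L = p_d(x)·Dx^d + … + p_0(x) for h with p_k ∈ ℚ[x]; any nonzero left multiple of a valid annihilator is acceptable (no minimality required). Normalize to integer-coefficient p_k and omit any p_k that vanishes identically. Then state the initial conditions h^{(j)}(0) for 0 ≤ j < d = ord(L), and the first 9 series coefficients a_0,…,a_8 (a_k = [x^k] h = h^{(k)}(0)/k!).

f: a_k = 4, 0, -2, 0, 1/6, 0, -1/180, 0, 1/10080, …
g: a_k = 2, 2, 2, 2, 2, 2, 2, 2, 2, …
f·g: L₀ = L_f ⊗_s L_g, ord ≤ 2·1.
h₀' ⇒ L via d/dx closure of L₀.
L = (-1 - 2·x + x^2) + (-2 + 2·x)·Dx + (1 - 2·x + x^2)·Dx^2  (order 2).
h: a_k = 8, 8, 12, 52/3, 65/3, 389/15, 2723/90, 4357/126, 4357/112, …
ICs: h(0) = 8, h′(0) = 8.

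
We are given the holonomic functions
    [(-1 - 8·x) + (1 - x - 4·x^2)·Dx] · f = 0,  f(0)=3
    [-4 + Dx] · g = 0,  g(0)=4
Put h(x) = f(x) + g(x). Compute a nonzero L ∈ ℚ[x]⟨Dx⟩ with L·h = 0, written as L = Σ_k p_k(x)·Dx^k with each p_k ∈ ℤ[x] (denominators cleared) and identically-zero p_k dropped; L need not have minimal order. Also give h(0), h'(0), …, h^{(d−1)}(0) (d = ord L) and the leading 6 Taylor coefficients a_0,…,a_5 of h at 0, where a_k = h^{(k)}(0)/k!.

f: a_k = 3, 3, 15, 27, 87, 195, …
g: a_k = 4, 16, 32, 128/3, 128/3, 512/15, …
h₀=f+g: left-lcm gives L₀, ord ≤ 2.
L = (-24 + 16·x - 576·x^2 - 512·x^3) + (-6 + 56·x + 208·x^2 - 128·x^3 - 256·x^4)·Dx + (3 - 15·x - 16·x^2 + 64·x^3 + 64·x^4)·Dx^2  (order 2).
h: a_k = 7, 19, 47, 209/3, 389/3, 3437/15, …
ICs: h(0) = 7, h′(0) = 19.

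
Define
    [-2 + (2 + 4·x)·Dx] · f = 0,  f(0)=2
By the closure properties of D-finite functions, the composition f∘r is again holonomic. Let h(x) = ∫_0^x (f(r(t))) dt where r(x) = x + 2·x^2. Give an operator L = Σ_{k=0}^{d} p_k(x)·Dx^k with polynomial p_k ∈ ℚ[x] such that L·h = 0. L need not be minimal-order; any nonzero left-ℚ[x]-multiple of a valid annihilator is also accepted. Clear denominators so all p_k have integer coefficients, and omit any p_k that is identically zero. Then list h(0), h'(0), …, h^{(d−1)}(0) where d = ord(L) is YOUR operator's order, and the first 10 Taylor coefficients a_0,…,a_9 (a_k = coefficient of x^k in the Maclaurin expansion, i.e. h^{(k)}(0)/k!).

L = (-1 - 4·x)·Dx + (1 + 2·x + 4·x^2)·Dx^2  (order 2).
h: a_k = 0, 2, 1, 1, -3/4, 3/20, 5/8, -57/56, 21/64, 289/192, …
ICs: h(0) = 0, h′(0) = 2.

f: a_k = 2, 2, -1, 1, -5/4, 7/4, -21/8, 33/8, -429/64, 715/64, …
h₀=f(r): pull back L_f along r ⇒ L₀.
h=∫h₀ ⇒ L = L₀·Dx.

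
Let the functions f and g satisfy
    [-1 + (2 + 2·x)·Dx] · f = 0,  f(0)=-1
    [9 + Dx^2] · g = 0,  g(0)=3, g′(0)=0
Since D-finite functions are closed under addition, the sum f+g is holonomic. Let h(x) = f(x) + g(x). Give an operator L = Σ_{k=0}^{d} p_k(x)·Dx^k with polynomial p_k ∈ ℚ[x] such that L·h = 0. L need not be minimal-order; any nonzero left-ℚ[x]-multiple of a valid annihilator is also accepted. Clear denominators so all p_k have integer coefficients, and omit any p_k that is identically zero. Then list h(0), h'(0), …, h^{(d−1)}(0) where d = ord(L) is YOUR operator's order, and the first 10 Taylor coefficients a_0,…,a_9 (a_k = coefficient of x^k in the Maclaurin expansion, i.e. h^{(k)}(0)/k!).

L = (-351 - 648·x - 324·x^2) + (630 + 1926·x + 1944·x^2 + 648·x^3)·Dx + (-39 - 72·x - 36·x^2)·Dx^2 + (70 + 214·x + 216·x^2 + 72·x^3)·Dx^3  (order 3).
h: a_k = 2, -1/2, -107/8, -1/16, 1301/128, -7/256, -15447/5120, -33/2048, 574887/1146880, -715/65536, …
ICs: h(0) = 2, h′(0) = -1/2, h′′(0) = -107/4.

f: a_k = -1, -1/2, 1/8, -1/16, 5/128, -7/256, 21/1024, -33/2048, 429/32768, -715/65536, …
g: a_k = 3, 0, -27/2, 0, 81/8, 0, -243/80, 0, 2187/4480, 0, …
f+g: L₀ = lclm(L_f,L_g), ord ≤ 1+2.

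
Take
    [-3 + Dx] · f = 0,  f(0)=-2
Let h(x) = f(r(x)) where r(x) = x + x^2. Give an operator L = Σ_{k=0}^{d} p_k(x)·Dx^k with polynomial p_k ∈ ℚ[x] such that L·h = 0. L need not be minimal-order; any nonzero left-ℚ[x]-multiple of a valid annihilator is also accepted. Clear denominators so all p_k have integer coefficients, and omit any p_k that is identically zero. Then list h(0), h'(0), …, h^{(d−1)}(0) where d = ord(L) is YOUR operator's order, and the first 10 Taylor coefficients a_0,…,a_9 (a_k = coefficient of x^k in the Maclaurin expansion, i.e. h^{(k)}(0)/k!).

f: a_k = -2, -6, -9, -9, -27/4, -81/20, -81/40, -243/280, -729/2240, -243/2240, …
Substitute x→r, Dx→(1/r')Dx; clear ⇒ L₀.
L = (-3 - 6·x) + Dx  (order 1).
h: a_k = -2, -6, -15, -27, -171/4, -1161/20, -2871/40, -4509/56, -188217/2240, -182979/2240, …
ICs: h(0) = -2.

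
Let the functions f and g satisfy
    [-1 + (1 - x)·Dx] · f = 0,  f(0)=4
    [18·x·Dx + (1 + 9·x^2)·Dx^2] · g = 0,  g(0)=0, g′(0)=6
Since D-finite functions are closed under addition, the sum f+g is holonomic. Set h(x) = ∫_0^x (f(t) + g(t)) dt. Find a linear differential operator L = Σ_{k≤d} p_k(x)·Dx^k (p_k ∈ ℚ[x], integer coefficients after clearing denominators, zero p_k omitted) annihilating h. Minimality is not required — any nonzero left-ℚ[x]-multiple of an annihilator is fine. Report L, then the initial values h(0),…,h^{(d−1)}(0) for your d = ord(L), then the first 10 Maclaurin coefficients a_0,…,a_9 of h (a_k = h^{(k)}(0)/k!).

L = (-18 + 72·x + 486·x^2)·Dx^2 + (12 - 18·x - 180·x^2 + 486·x^3)·Dx^3 + (-1 - 8·x - 72·x^3 + 81·x^4)·Dx^4  (order 4).
h: a_k = 0, 4, 5, 4/3, -7/2, 4/5, 253/15, 4/7, -2173/28, 4/9, …
ICs: h(0) = 0, h′(0) = 4, h′′(0) = 10, h′′′(0) = 8.

f: a_k = 4, 4, 4, 4, 4, 4, 4, 4, 4, 4, …
g: a_k = 0, 6, 0, -18, 0, 486/5, 0, -4374/7, 0, 4374, …
Sum ⇒ L₀ = lclm(L_f,L_g) in ℚ(x)⟨Dx⟩.
h=∫h₀ ⇒ L = L₀·Dx.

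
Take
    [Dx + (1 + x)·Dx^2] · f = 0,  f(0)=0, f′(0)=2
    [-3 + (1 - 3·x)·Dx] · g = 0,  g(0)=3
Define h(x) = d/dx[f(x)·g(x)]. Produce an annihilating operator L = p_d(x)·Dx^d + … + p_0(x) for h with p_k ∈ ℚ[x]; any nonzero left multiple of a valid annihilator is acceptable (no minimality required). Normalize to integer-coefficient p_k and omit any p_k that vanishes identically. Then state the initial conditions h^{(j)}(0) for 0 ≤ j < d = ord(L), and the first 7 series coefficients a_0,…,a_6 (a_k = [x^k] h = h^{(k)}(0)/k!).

L = 12 + (7 + 15·x)·Dx + (-1 + 2·x + 3·x^2)·Dx^2  (order 2).
h: a_k = 6, 30, 141, 558, 4197/2, 37743/5, 264261/10, …
ICs: h(0) = 6, h′(0) = 30.

f: a_k = 0, 2, -1, 2/3, -1/2, 2/5, -1/3, …
g: a_k = 3, 9, 27, 81, 243, 729, 2187, …
Product ⇒ symmetric product L₀, ord ≤ 2.
Differentiate: ansatz ord ≤ ord L₀ ⇒ L.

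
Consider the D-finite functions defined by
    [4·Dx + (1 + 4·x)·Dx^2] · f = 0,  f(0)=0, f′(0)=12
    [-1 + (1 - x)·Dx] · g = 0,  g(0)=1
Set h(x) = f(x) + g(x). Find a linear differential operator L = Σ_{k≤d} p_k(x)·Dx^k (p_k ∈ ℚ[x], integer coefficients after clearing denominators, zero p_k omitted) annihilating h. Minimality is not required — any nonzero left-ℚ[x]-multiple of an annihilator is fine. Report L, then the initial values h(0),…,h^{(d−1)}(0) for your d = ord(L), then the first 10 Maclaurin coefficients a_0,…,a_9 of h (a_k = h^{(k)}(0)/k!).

L = (-44 - 16·x)·Dx + (13 - 56·x - 32·x^2)·Dx^2 + (3 + 11·x - 6·x^2 - 8·x^3)·Dx^3  (order 3).
h: a_k = 1, 13, -23, 65, -191, 3077/5, -2047, 49159/7, -24575, 262147/3, …
ICs: h(0) = 1, h′(0) = 13, h′′(0) = -46.

f: a_k = 0, 12, -24, 64, -192, 3072/5, -2048, 49152/7, -24576, 262144/3, …
g: a_k = 1, 1, 1, 1, 1, 1, 1, 1, 1, 1, …
Sum ⇒ L₀ = lclm(L_f,L_g) in ℚ(x)⟨Dx⟩.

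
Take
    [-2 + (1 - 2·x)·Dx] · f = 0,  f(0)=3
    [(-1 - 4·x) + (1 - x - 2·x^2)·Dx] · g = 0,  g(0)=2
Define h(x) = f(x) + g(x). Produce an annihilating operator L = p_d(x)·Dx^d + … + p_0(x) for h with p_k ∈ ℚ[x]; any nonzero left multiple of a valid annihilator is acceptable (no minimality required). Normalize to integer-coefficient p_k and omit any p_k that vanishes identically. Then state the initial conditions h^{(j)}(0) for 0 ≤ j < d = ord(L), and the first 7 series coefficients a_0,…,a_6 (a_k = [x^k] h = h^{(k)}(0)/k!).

f: a_k = 3, 6, 12, 24, 48, 96, 192, …
g: a_k = 2, 2, 6, 10, 22, 42, 86, …
Sum ⇒ L₀ = lclm(L_f,L_g) in ℚ(x)⟨Dx⟩.
L = -4 + (-2 - 8·x)·Dx + (1 - x - 2·x^2)·Dx^2  (order 2).
h: a_k = 5, 8, 18, 34, 70, 138, 278, …
ICs: h(0) = 5, h′(0) = 8.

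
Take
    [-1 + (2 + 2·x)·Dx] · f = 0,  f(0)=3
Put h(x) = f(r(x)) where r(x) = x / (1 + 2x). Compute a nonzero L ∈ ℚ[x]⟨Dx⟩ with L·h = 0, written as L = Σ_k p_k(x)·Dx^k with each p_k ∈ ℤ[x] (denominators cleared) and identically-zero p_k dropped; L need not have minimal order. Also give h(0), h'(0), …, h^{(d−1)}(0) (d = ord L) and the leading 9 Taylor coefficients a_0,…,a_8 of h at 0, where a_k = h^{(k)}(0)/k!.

L = -1 + (2 + 10·x + 12·x^2)·Dx  (order 1).
h: a_k = 3, 3/2, -27/8, 123/16, -2271/128, 10629/256, -100935/1024, 486315/2048, -19021095/32768, …
ICs: h(0) = 3.

f: a_k = 3, 3/2, -3/8, 3/16, -15/128, 21/256, -63/1024, 99/2048, -1287/32768, …
f∘r: x↦r, Dx↦Dx/r' in L_f ⇒ L₀.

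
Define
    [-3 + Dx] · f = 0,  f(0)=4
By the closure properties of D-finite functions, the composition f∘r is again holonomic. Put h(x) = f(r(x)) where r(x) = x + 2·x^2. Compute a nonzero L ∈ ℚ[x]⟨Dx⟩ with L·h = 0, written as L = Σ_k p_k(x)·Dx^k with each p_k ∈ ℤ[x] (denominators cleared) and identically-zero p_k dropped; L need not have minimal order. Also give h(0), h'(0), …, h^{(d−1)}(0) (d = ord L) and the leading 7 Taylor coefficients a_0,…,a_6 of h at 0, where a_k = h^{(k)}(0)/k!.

L = (-3 - 12·x) + Dx  (order 1).
h: a_k = 4, 12, 42, 90, 387/2, 3321/10, 11061/20, …
ICs: h(0) = 4.

f: a_k = 4, 12, 18, 18, 27/2, 81/10, 81/20, …
f∘r: x↦r, Dx↦Dx/r' in L_f ⇒ L₀.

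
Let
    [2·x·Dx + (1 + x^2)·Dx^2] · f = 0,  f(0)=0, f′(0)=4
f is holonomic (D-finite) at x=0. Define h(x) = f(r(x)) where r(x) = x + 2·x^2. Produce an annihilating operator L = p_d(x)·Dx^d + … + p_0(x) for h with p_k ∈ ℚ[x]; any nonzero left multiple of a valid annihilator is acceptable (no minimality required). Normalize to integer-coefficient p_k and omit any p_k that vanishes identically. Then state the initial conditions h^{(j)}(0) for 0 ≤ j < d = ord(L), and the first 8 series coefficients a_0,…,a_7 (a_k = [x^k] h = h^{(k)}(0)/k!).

L = (-4 + 2·x + 16·x^2 + 48·x^3 + 48·x^4)·Dx + (1 + 4·x + x^2 + 8·x^3 + 20·x^4 + 16·x^5)·Dx^2  (order 2).
h: a_k = 0, 4, 8, -4/3, -8, -76/5, -8/3, 220/7, …
ICs: h(0) = 0, h′(0) = 4.

f: a_k = 0, 4, 0, -4/3, 0, 4/5, 0, -4/7, …
h₀=f(r): pull back L_f along r ⇒ L₀.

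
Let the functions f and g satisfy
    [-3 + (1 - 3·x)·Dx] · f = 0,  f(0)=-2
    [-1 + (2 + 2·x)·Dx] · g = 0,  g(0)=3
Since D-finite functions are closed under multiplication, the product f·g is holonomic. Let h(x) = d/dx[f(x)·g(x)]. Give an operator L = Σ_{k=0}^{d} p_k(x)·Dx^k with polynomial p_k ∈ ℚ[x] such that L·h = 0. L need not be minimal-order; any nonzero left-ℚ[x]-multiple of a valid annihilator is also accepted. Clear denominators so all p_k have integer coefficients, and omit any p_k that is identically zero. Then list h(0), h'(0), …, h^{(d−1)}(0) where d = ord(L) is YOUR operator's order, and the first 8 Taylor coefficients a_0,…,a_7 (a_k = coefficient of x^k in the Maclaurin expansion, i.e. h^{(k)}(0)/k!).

f: a_k = -2, -6, -18, -54, -162, -486, -1458, -4374, …
g: a_k = 3, 3/2, -3/8, 3/16, -15/128, 21/256, -63/1024, 99/2048, …
Product ⇒ symmetric product L₀, ord ≤ 1.
Derive L from L₀ (diff closure).
L = (83 + 126·x + 27·x^2) + (-14 + 22·x + 54·x^2 + 18·x^3)·Dx  (order 1).
h: a_k = -21, -249/2, -4491/8, -35913/16, -1077495/128, -7757775/256, -108609543/1024, -744749865/2048, …
ICs: h(0) = -21.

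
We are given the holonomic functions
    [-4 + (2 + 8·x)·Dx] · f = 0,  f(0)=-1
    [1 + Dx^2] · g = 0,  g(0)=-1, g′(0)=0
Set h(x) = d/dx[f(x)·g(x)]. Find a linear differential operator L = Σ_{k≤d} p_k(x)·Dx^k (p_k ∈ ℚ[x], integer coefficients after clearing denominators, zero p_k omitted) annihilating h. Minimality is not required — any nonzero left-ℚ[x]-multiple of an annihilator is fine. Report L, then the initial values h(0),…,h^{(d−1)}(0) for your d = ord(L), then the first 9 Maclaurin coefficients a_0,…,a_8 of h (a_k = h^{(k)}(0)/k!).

f: a_k = -1, -2, 2, -4, 10, -28, 84, -264, 858, …
g: a_k = -1, 0, 1/2, 0, -1/24, 0, 1/720, 0, -1/40320, …
h₀=f·g: eliminate ⇒ L₀, order ≤ 1·2.
Differentiate: ansatz ord ≤ ord L₀ ⇒ L.
L = (-7 + 336·x + 736·x^2 + 256·x^3 + 256·x^4) + (44 + 144·x - 192·x^2 - 256·x^3)·Dx + (13 + 112·x + 288·x^2 + 256·x^3 + 256·x^4)·Dx^2  (order 2).
h: a_k = 2, -5, 9, -215/6, 1565/12, -56941/120, 630413/360, -32917807/5040, 55019889/2240, …
ICs: h(0) = 2, h′(0) = -5.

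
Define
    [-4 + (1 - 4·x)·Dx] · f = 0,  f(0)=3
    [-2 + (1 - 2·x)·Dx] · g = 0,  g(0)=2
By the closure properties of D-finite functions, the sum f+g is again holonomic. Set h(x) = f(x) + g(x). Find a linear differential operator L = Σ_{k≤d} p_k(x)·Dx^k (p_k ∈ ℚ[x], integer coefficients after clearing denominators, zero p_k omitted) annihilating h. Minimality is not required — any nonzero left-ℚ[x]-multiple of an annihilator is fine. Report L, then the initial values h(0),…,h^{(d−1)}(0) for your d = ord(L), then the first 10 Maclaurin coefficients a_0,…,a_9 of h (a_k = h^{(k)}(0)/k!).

f: a_k = 3, 12, 48, 192, 768, 3072, 12288, 49152, 196608, 786432, …
g: a_k = 2, 4, 8, 16, 32, 64, 128, 256, 512, 1024, …
h₀=f+g: left-lcm gives L₀, ord ≤ 2.
L = -16 + (12 - 32·x)·Dx + (-1 + 6·x - 8·x^2)·Dx^2  (order 2).
h: a_k = 5, 16, 56, 208, 800, 3136, 12416, 49408, 197120, 787456, …
ICs: h(0) = 5, h′(0) = 16.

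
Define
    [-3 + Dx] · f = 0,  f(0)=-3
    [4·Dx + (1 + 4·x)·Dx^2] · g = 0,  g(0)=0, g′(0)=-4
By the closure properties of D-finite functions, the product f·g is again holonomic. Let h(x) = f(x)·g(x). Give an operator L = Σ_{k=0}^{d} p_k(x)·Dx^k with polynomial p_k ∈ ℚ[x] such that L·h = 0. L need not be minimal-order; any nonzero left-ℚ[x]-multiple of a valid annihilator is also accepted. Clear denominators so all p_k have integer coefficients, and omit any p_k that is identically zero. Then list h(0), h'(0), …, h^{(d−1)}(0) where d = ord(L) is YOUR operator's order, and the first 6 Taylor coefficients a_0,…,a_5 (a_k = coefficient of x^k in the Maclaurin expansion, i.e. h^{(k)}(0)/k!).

f: a_k = -3, -9, -27/2, -27/2, -81/8, -243/40, …
g: a_k = 0, -4, 8, -64/3, 64, -1024/5, …
f·g: L₀ = L_f ⊗_s L_g, ord ≤ 1·2.
L = (-3 + 36·x) + (-2 - 24·x)·Dx + (1 + 4·x)·Dx^2  (order 2).
h: a_k = 0, 12, 12, 46, -54, 2589/10, …
ICs: h(0) = 0, h′(0) = 12.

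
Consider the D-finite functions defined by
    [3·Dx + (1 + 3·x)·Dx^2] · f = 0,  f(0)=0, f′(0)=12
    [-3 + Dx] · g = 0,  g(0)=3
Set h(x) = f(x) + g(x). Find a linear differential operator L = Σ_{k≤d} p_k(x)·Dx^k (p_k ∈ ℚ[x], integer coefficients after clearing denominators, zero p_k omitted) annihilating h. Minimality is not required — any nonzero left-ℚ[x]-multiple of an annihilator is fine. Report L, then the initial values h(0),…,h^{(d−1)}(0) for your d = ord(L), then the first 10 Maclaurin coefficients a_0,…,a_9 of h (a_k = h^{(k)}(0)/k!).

f: a_k = 0, 12, -18, 36, -81, 972/5, -486, 8748/7, -6561/2, 8748, …
g: a_k = 3, 9, 27/2, 27/2, 81/8, 243/40, 243/80, 729/560, 2187/4480, 729/4480, …
Weyl lclm of L_f,L_g ⇒ L₀ (ord ≤ 3).
L = (-27 - 27·x)·Dx + (3 - 18·x - 27·x^2)·Dx^2 + (2 + 9·x + 9·x^2)·Dx^3  (order 3).
h: a_k = 3, 21, -9/2, 99/2, -567/8, 8019/40, -38637/80, 700569/560, -14694453/4480, 39191769/4480, …
ICs: h(0) = 3, h′(0) = 21, h′′(0) = -9.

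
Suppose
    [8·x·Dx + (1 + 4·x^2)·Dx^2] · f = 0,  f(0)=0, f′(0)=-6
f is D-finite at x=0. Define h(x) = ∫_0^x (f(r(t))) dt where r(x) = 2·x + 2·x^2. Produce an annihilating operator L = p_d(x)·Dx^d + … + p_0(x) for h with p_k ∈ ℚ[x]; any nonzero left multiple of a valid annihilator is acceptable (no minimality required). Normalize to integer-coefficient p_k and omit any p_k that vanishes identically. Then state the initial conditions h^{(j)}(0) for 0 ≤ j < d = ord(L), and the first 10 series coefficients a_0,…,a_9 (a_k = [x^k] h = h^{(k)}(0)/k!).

L = (-2 + 32·x + 128·x^2 + 192·x^3 + 96·x^4)·Dx^2 + (1 + 2·x + 16·x^2 + 64·x^3 + 80·x^4 + 32·x^5)·Dx^3  (order 3).
h: a_k = 0, 0, -6, -4, 16, 192/5, -352/5, -3008/7, 768/7, 14336/3, …
ICs: h(0) = 0, h′(0) = 0, h′′(0) = -12.

f: a_k = 0, -6, 0, 8, 0, -96/5, 0, 384/7, 0, -512/3, …
f∘r: x↦r, Dx↦Dx/r' in L_f ⇒ L₀.
∫: right-multiply L₀ by Dx.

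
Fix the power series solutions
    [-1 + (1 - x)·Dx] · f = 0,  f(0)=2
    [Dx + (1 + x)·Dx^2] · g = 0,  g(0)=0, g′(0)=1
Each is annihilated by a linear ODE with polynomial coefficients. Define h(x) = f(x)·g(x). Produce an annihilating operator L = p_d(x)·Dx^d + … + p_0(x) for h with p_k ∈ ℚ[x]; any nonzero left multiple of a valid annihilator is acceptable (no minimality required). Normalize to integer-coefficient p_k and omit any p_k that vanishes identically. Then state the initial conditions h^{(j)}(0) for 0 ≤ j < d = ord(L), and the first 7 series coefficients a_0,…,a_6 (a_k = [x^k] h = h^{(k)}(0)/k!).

f: a_k = 2, 2, 2, 2, 2, 2, 2, …
g: a_k = 0, 1, -1/2, 1/3, -1/4, 1/5, -1/6, …
L₀ := L_f ⊗_s L_g (sym. prod.), ord ≤ 2.
L = 1 + (1 + 3·x)·Dx + (-1 + x^2)·Dx^2  (order 2).
h: a_k = 0, 2, 1, 5/3, 7/6, 47/30, 37/30, …
ICs: h(0) = 0, h′(0) = 2.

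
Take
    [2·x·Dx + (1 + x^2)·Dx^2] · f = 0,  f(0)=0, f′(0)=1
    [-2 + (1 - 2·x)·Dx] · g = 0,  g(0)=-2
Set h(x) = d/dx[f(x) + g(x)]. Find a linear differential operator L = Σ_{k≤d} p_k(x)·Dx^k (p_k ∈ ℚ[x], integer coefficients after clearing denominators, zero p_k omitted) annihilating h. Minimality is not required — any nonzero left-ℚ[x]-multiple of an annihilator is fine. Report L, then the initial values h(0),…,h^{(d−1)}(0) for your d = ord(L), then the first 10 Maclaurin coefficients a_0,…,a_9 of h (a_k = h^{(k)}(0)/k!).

L = (4 - 32·x - 12·x^2) + (-13 + 4·x - 25·x^2 - 12·x^3)·Dx + (2 - 3·x - 3·x^3 - 2·x^4)·Dx^2  (order 2).
h: a_k = -3, -16, -49, -128, -319, -768, -1793, -4096, -9215, -20480, …
ICs: h(0) = -3, h′(0) = -16.

f: a_k = 0, 1, 0, -1/3, 0, 1/5, 0, -1/7, 0, 1/9, …
g: a_k = -2, -4, -8, -16, -32, -64, -128, -256, -512, -1024, …
f+g: L₀ = lclm(L_f,L_g), ord ≤ 2+1.
h₀' ⇒ L via d/dx closure of L₀.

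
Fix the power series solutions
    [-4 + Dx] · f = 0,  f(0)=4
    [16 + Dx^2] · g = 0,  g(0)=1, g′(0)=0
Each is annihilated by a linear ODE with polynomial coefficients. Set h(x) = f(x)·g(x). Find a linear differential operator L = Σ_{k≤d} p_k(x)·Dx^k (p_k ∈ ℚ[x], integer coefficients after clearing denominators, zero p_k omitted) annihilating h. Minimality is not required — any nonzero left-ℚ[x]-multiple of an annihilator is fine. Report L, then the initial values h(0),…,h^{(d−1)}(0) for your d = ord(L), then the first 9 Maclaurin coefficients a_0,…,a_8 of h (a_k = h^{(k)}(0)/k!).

f: a_k = 4, 16, 32, 128/3, 128/3, 512/15, 1024/45, 4096/315, 2048/315, …
g: a_k = 1, 0, -8, 0, 32/3, 0, -256/45, 0, 512/315, …
f·g: L₀ = L_f ⊗_s L_g, ord ≤ 1·2.
L = 32 - 8·Dx + Dx^2  (order 2).
h: a_k = 4, 16, 0, -256/3, -512/3, -2048/15, 0, 32768/315, 32768/315, …
ICs: h(0) = 4, h′(0) = 16.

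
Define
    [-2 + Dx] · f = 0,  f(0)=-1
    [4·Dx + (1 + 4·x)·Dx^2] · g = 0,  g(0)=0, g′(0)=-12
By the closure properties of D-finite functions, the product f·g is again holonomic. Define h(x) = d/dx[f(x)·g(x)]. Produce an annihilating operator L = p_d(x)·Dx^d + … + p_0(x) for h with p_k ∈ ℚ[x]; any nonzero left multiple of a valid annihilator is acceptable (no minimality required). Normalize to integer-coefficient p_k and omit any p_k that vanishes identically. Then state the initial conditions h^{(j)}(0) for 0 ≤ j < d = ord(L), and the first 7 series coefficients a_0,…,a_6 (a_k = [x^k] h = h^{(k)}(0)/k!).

L = (20 - 32·x + 64·x^2) + (-8 + 16·x - 64·x^2)·Dx + (-1 + 16·x^2)·Dx^2  (order 2).
h: a_k = 12, 0, 120, -384, 1672, -6784, 413264/15, …
ICs: h(0) = 12, h′(0) = 0.

f: a_k = -1, -2, -2, -4/3, -2/3, -4/15, -4/45, …
g: a_k = 0, -12, 24, -64, 192, -3072/5, 2048, …
h₀=f·g: eliminate ⇒ L₀, order ≤ 1·2.
h=h₀': d/dx-closure on L₀ ⇒ L.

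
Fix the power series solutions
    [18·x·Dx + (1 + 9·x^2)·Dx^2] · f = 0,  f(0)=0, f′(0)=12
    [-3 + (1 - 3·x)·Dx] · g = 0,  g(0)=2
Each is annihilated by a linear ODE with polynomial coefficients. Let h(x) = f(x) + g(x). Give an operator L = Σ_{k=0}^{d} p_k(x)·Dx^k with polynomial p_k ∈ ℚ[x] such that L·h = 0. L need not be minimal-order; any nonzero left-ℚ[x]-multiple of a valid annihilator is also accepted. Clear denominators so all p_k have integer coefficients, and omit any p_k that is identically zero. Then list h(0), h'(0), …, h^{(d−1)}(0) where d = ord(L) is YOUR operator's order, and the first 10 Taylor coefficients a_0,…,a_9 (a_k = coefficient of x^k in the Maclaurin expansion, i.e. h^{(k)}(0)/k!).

L = (18 - 216·x - 486·x^2)·Dx + (-12 + 18·x - 108·x^2 - 486·x^3)·Dx^2 + (1 - 81·x^4)·Dx^3  (order 3).
h: a_k = 2, 18, 18, 18, 162, 3402/5, 1458, 21870/7, 13122, 48114, …
ICs: h(0) = 2, h′(0) = 18, h′′(0) = 36.

f: a_k = 0, 12, 0, -36, 0, 972/5, 0, -8748/7, 0, 8748, …
g: a_k = 2, 6, 18, 54, 162, 486, 1458, 4374, 13122, 39366, …
Sum ⇒ L₀ = lclm(L_f,L_g) in ℚ(x)⟨Dx⟩.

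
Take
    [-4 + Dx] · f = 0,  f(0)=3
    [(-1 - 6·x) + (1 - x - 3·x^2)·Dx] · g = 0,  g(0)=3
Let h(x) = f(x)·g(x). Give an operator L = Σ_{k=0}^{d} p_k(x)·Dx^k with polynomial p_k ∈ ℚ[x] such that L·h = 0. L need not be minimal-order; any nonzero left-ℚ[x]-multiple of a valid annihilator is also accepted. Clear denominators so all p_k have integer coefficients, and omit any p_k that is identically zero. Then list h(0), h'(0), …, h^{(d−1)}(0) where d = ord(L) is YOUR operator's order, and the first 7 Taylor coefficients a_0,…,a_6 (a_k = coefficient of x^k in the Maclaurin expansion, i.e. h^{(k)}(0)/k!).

L = (5 + 2·x - 12·x^2) + (-1 + x + 3·x^2)·Dx  (order 1).
h: a_k = 9, 45, 144, 375, 903, 10524/5, 4865, …
ICs: h(0) = 9.

f: a_k = 3, 12, 24, 32, 32, 128/5, 256/15, …
g: a_k = 3, 3, 12, 21, 57, 120, 291, …
L₀ := L_f ⊗_s L_g (sym. prod.), ord ≤ 1.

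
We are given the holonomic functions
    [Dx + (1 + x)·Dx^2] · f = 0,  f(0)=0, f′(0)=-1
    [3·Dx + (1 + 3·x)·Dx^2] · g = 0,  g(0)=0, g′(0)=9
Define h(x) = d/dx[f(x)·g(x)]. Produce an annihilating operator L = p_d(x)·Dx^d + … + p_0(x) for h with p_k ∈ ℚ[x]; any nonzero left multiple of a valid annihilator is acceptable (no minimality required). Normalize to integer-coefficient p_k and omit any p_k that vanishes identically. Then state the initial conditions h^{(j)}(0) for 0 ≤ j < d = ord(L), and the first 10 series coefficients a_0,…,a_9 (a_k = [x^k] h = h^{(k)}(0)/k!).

f: a_k = 0, -1, 1/2, -1/3, 1/4, -1/5, 1/6, -1/7, 1/8, -1/9, …
g: a_k = 0, 9, -27/2, 27, -243/4, 729/5, -729/2, 6561/7, -19683/8, 6561, …
L₀ := L_f ⊗_s L_g (sym. prod.), ord ≤ 4.
Differentiate: ansatz ord ≤ ord L₀ ⇒ L.
L = (30 + 72·x + 54·x^2) + (76 + 354·x + 540·x^2 + 270·x^3)·Dx + (29 + 200·x + 486·x^2 + 504·x^3 + 189·x^4)·Dx^2 + (2 + 19·x + 68·x^2 + 114·x^3 + 90·x^4 + 27·x^5)·Dx^3  (order 3).
h: a_k = 0, -18, 54, -147, 405, -11421/10, 16401/5, -133533/14, 1957203/70, -11536799/140, …
ICs: h(0) = 0, h′(0) = -18, h′′(0) = 108.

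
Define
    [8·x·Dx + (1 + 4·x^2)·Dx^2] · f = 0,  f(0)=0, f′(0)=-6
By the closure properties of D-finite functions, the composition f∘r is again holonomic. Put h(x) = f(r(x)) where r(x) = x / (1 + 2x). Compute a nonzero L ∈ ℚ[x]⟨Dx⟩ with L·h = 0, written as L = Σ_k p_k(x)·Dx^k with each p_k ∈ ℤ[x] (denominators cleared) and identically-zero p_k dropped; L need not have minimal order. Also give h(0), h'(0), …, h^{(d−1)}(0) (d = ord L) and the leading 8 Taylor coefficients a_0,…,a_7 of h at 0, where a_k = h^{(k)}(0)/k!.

L = (4 + 16·x)·Dx + (1 + 4·x + 8·x^2)·Dx^2  (order 2).
h: a_k = 0, -6, 12, -16, 0, 384/5, -256, 3072/7, …
ICs: h(0) = 0, h′(0) = -6.

f: a_k = 0, -6, 0, 8, 0, -96/5, 0, 384/7, …
f∘r: x↦r, Dx↦Dx/r' in L_f ⇒ L₀.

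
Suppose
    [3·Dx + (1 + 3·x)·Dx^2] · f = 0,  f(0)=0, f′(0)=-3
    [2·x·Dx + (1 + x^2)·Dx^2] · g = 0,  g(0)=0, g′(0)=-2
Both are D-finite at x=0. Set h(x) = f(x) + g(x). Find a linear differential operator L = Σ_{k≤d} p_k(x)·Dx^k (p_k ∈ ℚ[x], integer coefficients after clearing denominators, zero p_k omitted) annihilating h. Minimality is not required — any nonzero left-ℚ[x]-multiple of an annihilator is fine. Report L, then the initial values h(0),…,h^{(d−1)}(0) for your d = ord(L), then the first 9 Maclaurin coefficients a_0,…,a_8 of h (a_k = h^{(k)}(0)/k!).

L = (-6 - 54·x + 18·x^2 + 18·x^3)·Dx + (-20 - 12·x - 48·x^2 + 36·x^3 + 36·x^4)·Dx^2 + (-3 - 7·x + 6·x^2 + 2·x^3 + 9·x^4 + 9·x^5)·Dx^3  (order 3).
h: a_k = 0, -5, 9/2, -25/3, 81/4, -49, 243/2, -2185/7, 6561/8, …
ICs: h(0) = 0, h′(0) = -5, h′′(0) = 9.

f: a_k = 0, -3, 9/2, -9, 81/4, -243/5, 243/2, -2187/7, 6561/8, …
g: a_k = 0, -2, 0, 2/3, 0, -2/5, 0, 2/7, 0, …
Weyl lclm of L_f,L_g ⇒ L₀ (ord ≤ 4).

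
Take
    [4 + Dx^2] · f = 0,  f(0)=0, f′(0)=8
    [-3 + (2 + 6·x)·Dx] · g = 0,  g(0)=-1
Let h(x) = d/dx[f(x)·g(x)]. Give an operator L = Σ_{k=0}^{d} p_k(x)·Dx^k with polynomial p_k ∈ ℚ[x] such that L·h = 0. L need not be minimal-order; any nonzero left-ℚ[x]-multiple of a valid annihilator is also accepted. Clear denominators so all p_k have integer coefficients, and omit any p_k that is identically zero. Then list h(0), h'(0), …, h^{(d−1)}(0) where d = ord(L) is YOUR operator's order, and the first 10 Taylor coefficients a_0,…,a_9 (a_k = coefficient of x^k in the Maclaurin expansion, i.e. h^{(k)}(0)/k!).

f: a_k = 0, 8, 0, -16/3, 0, 16/15, 0, -32/315, 0, 16/2835, …
g: a_k = -1, -3/2, 9/8, -27/16, 405/128, -1701/256, 15309/1024, -72171/2048, 2814669/32768, -14073345/65536, …
h₀=f·g: eliminate ⇒ L₀, order ≤ 2·1.
h=h₀': d/dx-closure on L₀ ⇒ L.
L = (1453 + 11712·x + 26784·x^2 + 27648·x^3 + 20736·x^4) + (132 - 756·x - 5184·x^2 - 5184·x^3)·Dx + (172 + 1416·x + 4428·x^2 + 6912·x^3 + 5184·x^4)·Dx^2  (order 2).
h: a_k = -8, -24, 43, -22, 4379/48, -21963/80, 838883/1152, -6669683/3360, 1418299339/258048, -1699707079/110592, …
ICs: h(0) = -8, h′(0) = -24.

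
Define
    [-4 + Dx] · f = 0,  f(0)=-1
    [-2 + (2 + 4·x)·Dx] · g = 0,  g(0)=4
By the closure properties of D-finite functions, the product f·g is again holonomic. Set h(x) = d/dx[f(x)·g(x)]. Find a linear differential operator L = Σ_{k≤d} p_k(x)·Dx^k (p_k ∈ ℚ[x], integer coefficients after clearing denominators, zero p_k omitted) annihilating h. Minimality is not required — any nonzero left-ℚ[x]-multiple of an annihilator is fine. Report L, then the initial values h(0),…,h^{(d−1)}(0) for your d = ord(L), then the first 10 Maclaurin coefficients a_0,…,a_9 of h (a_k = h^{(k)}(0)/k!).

L = (23 + 80·x + 64·x^2) + (-5 - 18·x - 16·x^2)·Dx  (order 1).
h: a_k = -20, -92, -206, -898/3, -1949/6, -1643/6, -36047/180, -135617/1260, -815221/10080, 833449/90720, …
ICs: h(0) = -20.

f: a_k = -1, -4, -8, -32/3, -32/3, -128/15, -256/45, -1024/315, -512/315, -2048/2835, …
g: a_k = 4, 4, -2, 2, -5/2, 7/2, -21/4, 33/4, -429/32, 715/32, …
L₀ := L_f ⊗_s L_g (sym. prod.), ord ≤ 1.
h=h₀': d/dx-closure on L₀ ⇒ L.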